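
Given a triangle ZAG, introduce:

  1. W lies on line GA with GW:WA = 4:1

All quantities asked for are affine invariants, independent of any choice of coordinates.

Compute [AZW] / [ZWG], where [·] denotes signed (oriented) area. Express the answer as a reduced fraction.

[AZW]:[ZWG] = -1/4

Assign Z = (0, 0), A = (1, 0), G = (0, 1) — the answer is frame-independent, so this choice is without loss of generality.
1. W lies on line GA with GW:WA = 4:1 ⇒ W = (4/5, 1/5)
2·[AZW] = -1/5, 2·[ZWG] = 4/5
[AZW]:[ZWG] = -1/5:4/5 = -1/4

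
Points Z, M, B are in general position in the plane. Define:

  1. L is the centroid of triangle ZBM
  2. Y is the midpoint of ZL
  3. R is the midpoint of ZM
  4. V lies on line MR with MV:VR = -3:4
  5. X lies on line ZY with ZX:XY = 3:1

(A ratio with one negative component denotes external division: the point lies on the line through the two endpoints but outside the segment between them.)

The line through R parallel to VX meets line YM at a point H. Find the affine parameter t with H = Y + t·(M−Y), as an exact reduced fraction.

Set Z = (0, 0), M = (1, 0), B = (0, 1); any affine frame gives the same invariant.
1. L is the centroid of triangle ZBM ⇒ L = (1/3, 1/3)
2. Y is the midpoint of ZL ⇒ Y = (1/6, 1/6)
3. R is the midpoint of ZM ⇒ R = (1/2, 0)
4. V lies on line MR with MV:VR = -3:4 ⇒ V = (5/2, 0)
5. X lies on line ZY with ZX:XY = 3:1 ⇒ X = (1/8, 1/8)
through R parallel to VX: direction (-19/8, 1/8); meets YM at H = (33/28, -1/28)
H = Y + t·(M−Y) with t = 17/14

t = 17/14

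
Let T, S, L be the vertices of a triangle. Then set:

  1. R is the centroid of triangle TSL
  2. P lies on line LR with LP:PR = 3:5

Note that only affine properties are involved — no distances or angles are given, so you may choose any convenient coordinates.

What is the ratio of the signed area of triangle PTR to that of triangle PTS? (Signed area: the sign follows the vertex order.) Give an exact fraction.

Assign T = (0, 0), S = (1, 0), L = (0, 1) — the answer is frame-independent, so this choice is without loss of generality.
1. R is the centroid of triangle TSL ⇒ R = (1/3, 1/3)
2. P lies on line LR with LP:PR = 3:5 ⇒ P = (1/8, 3/4)
2·[PTR] = 5/24, 2·[PTS] = 3/4
[PTR]:[PTS] = 5/24:3/4 = 5/18

[PTR]:[PTS] = 5/18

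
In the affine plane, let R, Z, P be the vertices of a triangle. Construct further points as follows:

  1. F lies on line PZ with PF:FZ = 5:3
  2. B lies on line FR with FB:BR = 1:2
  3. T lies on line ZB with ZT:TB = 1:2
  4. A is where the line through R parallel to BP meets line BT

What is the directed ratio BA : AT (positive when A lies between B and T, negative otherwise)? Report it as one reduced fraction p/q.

BA:AT = -15/23

Work in coordinates with R = (0, 0), Z = (1, 0), P = (0, 1).
1. F lies on line PZ with PF:FZ = 5:3 ⇒ F = (5/8, 3/8)
2. B lies on line FR with FB:BR = 1:2 ⇒ B = (5/12, 1/4)
3. T lies on line ZB with ZT:TB = 1:2 ⇒ T = (29/36, 1/12)
4. A is where the line through R parallel to BP meets line BT ⇒ A = (-5/16, 9/16)
A = B + t·(T−B) with t = -15/8, so BA:AT = t:(1−t) = -15/8:23/8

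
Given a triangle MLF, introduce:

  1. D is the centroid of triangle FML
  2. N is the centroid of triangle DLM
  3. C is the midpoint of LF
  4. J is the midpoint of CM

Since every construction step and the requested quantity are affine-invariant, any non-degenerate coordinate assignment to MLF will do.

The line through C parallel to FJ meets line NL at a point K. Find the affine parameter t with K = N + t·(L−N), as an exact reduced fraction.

Work in coordinates with M = (0, 0), L = (1, 0), F = (0, 1).
1. D is the centroid of triangle FML ⇒ D = (1/3, 1/3)
2. N is the centroid of triangle DLM ⇒ N = (4/9, 1/9)
3. C is the midpoint of LF ⇒ C = (1/2, 1/2)
4. J is the midpoint of CM ⇒ J = (1/4, 1/4)
through C parallel to FJ: direction (1/4, -3/4); meets NL at K = (9/14, 1/14)
K = N + t·(L−N) with t = 5/14

t = 5/14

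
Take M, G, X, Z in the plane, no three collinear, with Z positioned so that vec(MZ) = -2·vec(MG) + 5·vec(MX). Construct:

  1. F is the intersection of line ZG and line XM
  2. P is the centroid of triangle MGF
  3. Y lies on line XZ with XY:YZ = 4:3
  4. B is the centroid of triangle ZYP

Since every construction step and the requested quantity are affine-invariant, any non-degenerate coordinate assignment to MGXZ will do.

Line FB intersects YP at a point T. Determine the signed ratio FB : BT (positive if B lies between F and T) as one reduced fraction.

Work in coordinates with M = (0, 0), G = (1, 0), X = (0, 1), Z = (-2, 5).
1. F is the intersection of line ZG and line XM ⇒ F = (0, 5/3)
2. P is the centroid of triangle MGF ⇒ P = (1/3, 5/9)
3. Y lies on line XZ with XY:YZ = 4:3 ⇒ Y = (-8/7, 23/7)
4. B is the centroid of triangle ZYP ⇒ B = (-59/63, 557/189)
line FB meets YP at T = (-1357/1323, 12181/3969)
B = F + t·(T−F) with t = 21/23, so FB:BT = 21/23:2/23

FB:BT = 21/2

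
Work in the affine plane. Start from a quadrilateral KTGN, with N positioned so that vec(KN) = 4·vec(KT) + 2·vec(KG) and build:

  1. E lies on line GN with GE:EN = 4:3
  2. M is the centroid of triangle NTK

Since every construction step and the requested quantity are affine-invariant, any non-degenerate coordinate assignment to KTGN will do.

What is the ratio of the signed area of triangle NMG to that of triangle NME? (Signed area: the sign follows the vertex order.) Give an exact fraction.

Work in coordinates with K = (0, 0), T = (1, 0), G = (0, 1), N = (4, 2).
1. E lies on line GN with GE:EN = 4:3 ⇒ E = (16/7, 11/7)
2. M is the centroid of triangle NTK ⇒ M = (5/3, 2/3)
2·[NMG] = -3, 2·[NME] = -9/7
[NMG]:[NME] = -3:-9/7 = 7/3

[NMG]:[NME] = 7/3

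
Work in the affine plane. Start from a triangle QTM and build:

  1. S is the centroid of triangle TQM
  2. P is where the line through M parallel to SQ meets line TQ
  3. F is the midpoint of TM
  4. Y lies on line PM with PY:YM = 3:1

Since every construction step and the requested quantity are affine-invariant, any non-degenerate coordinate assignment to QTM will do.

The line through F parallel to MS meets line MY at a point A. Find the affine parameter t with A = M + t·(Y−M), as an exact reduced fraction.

t = -2/3

Assign Q = (0, 0), T = (1, 0), M = (0, 1) — the answer is frame-independent, so this choice is without loss of generality.
1. S is the centroid of triangle TQM ⇒ S = (1/3, 1/3)
2. P is where the line through M parallel to SQ meets line TQ ⇒ P = (-1, 0)
3. F is the midpoint of TM ⇒ F = (1/2, 1/2)
4. Y lies on line PM with PY:YM = 3:1 ⇒ Y = (-1/4, 3/4)
through F parallel to MS: direction (1/3, -2/3); meets MY at A = (1/6, 7/6)
A = M + t·(Y−M) with t = -2/3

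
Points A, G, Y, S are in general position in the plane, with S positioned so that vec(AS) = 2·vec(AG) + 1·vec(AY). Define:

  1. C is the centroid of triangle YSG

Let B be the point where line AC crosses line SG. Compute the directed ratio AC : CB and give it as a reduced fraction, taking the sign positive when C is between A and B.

AC:CB = 1/2

Set A = (0, 0), G = (1, 0), Y = (0, 1), S = (2, 1); any affine frame gives the same invariant.
1. C is the centroid of triangle YSG ⇒ C = (1, 2/3)
line AC meets SG at B = (3, 2)
C = A + t·(B−A) with t = 1/3, so AC:CB = 1/3:2/3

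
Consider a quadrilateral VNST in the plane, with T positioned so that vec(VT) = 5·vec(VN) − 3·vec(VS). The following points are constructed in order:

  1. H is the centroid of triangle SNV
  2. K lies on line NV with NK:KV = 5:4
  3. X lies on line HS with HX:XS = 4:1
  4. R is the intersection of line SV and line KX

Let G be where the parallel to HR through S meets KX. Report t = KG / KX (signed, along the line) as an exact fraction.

Work in coordinates with V = (0, 0), N = (1, 0), S = (0, 1), T = (5, -3).
1. H is the centroid of triangle SNV ⇒ H = (1/3, 1/3)
2. K lies on line NV with NK:KV = 5:4 ⇒ K = (4/9, 0)
3. X lies on line HS with HX:XS = 4:1 ⇒ X = (1/15, 13/15)
4. R is the intersection of line SV and line KX ⇒ R = (0, 52/51)
through S parallel to HR: direction (-1/3, 35/51); meets KX at G = (1/12, 169/204)
G = K + t·(X−K) with t = 65/68

t = 65/68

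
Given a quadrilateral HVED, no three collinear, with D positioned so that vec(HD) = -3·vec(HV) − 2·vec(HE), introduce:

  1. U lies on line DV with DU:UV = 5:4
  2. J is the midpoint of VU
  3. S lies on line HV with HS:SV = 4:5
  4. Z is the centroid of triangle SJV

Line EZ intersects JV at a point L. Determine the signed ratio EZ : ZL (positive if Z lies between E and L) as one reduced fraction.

EZ:ZL = 76/5

Choose coordinates H = (0, 0), V = (1, 0), E = (0, 1), D = (-3, -2).
1. U lies on line DV with DU:UV = 5:4 ⇒ U = (-7/9, -8/9)
2. J is the midpoint of VU ⇒ J = (1/9, -4/9)
3. S lies on line HV with HS:SV = 4:5 ⇒ S = (4/9, 0)
4. Z is the centroid of triangle SJV ⇒ Z = (14/27, -4/27)
line EZ meets JV at L = (21/38, -17/76)
Z = E + t·(L−E) with t = 76/81, so EZ:ZL = 76/81:5/81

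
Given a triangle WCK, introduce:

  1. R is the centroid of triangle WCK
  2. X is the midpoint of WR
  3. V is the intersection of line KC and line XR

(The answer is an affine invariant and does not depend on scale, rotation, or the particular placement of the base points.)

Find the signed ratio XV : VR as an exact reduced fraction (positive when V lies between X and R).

XV:VR = -2

Set W = (0, 0), C = (1, 0), K = (0, 1); any affine frame gives the same invariant.
1. R is the centroid of triangle WCK ⇒ R = (1/3, 1/3)
2. X is the midpoint of WR ⇒ X = (1/6, 1/6)
3. V is the intersection of line KC and line XR ⇒ V = (1/2, 1/2)
V = X + t·(R−X) with t = 2, so XV:VR = t:(1−t) = 2:-1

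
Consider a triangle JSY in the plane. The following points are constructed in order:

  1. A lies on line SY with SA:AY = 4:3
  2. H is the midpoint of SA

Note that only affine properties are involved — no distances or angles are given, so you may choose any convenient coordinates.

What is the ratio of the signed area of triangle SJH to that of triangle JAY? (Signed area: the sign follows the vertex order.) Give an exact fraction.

Set J = (0, 0), S = (1, 0), Y = (0, 1); any affine frame gives the same invariant.
1. A lies on line SY with SA:AY = 4:3 ⇒ A = (3/7, 4/7)
2. H is the midpoint of SA ⇒ H = (5/7, 2/7)
2·[SJH] = -2/7, 2·[JAY] = 3/7
[SJH]:[JAY] = -2/7:3/7 = -2/3

[SJH]:[JAY] = -2/3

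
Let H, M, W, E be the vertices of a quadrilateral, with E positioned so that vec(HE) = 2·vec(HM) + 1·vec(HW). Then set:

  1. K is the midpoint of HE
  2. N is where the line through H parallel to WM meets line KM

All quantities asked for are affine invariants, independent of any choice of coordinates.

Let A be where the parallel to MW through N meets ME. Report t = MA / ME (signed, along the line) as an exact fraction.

Set H = (0, 0), M = (1, 0), W = (0, 1), E = (2, 1); any affine frame gives the same invariant.
1. K is the midpoint of HE ⇒ K = (1, 1/2)
2. N is where the line through H parallel to WM meets line KM ⇒ N = (1, -1)
through N parallel to MW: direction (-1, 1); meets ME at A = (1/2, -1/2)
A = M + t·(E−M) with t = -1/2

t = -1/2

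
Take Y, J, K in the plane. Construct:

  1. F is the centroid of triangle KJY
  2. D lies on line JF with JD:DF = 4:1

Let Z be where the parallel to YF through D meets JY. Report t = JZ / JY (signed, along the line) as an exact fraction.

Set Y = (0, 0), J = (1, 0), K = (0, 1); any affine frame gives the same invariant.
1. F is the centroid of triangle KJY ⇒ F = (1/3, 1/3)
2. D lies on line JF with JD:DF = 4:1 ⇒ D = (7/15, 4/15)
through D parallel to YF: direction (1/3, 1/3); meets JY at Z = (1/5, 0)
Z = J + t·(Y−J) with t = 4/5

t = 4/5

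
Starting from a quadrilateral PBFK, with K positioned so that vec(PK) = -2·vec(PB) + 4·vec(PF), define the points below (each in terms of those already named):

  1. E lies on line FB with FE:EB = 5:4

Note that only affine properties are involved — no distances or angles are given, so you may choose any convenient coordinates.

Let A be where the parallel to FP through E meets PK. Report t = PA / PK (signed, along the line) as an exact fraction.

Assign P = (0, 0), B = (1, 0), F = (0, 1), K = (-2, 4) — the answer is frame-independent, so this choice is without loss of generality.
1. E lies on line FB with FE:EB = 5:4 ⇒ E = (5/9, 4/9)
through E parallel to FP: direction (0, -1); meets PK at A = (5/9, -10/9)
A = P + t·(K−P) with t = -5/18

t = -5/18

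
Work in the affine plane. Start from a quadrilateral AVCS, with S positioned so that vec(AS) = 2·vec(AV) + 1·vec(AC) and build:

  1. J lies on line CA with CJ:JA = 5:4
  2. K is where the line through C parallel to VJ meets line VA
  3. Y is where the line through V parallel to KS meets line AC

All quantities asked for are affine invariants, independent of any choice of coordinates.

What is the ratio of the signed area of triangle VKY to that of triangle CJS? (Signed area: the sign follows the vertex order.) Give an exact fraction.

Set A = (0, 0), V = (1, 0), C = (0, 1), S = (2, 1); any affine frame gives the same invariant.
1. J lies on line CA with CJ:JA = 5:4 ⇒ J = (0, 4/9)
2. K is where the line through C parallel to VJ meets line VA ⇒ K = (9/4, 0)
3. Y is where the line through V parallel to KS meets line AC ⇒ Y = (0, 4)
2·[VKY] = 5, 2·[CJS] = 10/9
[VKY]:[CJS] = 5:10/9 = 9/2

[VKY]:[CJS] = 9/2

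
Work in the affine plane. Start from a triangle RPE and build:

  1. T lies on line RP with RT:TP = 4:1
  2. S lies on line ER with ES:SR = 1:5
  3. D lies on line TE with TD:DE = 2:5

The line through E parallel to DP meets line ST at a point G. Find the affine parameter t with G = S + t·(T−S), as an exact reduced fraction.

Assign R = (0, 0), P = (1, 0), E = (0, 1) — the answer is frame-independent, so this choice is without loss of generality.
1. T lies on line RP with RT:TP = 4:1 ⇒ T = (4/5, 0)
2. S lies on line ER with ES:SR = 1:5 ⇒ S = (0, 5/6)
3. D lies on line TE with TD:DE = 2:5 ⇒ D = (4/7, 2/7)
through E parallel to DP: direction (3/7, -2/7); meets ST at G = (-4/9, 35/27)
G = S + t·(T−S) with t = -5/9

t = -5/9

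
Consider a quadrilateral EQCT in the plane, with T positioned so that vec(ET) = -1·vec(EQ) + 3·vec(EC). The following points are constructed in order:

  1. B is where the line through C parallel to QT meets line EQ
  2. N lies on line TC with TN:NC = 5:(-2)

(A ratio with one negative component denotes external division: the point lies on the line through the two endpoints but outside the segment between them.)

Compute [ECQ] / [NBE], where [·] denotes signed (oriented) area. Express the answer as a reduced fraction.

Assign E = (0, 0), Q = (1, 0), C = (0, 1), T = (-1, 3) — the answer is frame-independent, so this choice is without loss of generality.
1. B is where the line through C parallel to QT meets line EQ ⇒ B = (2/3, 0)
2. N lies on line TC with TN:NC = 5:(-2) ⇒ N = (2/3, -1/3)
2·[ECQ] = -1, 2·[NBE] = 2/9
[ECQ]:[NBE] = -1:2/9 = -9/2

[ECQ]:[NBE] = -9/2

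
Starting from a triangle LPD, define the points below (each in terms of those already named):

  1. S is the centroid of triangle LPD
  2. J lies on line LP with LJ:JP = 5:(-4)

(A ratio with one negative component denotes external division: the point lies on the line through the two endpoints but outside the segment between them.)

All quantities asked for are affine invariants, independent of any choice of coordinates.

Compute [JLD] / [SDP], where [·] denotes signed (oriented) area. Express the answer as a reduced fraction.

[JLD]:[SDP] = 15

Choose coordinates L = (0, 0), P = (1, 0), D = (0, 1).
1. S is the centroid of triangle LPD ⇒ S = (1/3, 1/3)
2. J lies on line LP with LJ:JP = 5:(-4) ⇒ J = (5, 0)
2·[JLD] = -5, 2·[SDP] = -1/3
[JLD]:[SDP] = -5:-1/3 = 15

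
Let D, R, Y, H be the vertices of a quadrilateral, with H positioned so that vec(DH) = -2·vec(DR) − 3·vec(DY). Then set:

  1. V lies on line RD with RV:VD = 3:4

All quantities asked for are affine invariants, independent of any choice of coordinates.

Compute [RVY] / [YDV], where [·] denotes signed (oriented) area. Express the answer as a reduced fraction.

[RVY]:[YDV] = -3/4

Choose coordinates D = (0, 0), R = (1, 0), Y = (0, 1), H = (-2, -3).
1. V lies on line RD with RV:VD = 3:4 ⇒ V = (4/7, 0)
2·[RVY] = -3/7, 2·[YDV] = 4/7
[RVY]:[YDV] = -3/7:4/7 = -3/4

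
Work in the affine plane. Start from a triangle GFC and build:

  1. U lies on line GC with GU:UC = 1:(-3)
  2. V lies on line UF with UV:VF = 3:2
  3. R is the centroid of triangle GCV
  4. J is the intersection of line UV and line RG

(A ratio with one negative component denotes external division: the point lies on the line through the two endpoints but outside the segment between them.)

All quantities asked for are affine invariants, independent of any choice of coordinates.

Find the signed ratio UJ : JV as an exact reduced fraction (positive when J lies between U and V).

UJ:JV = -1/2

Assign G = (0, 0), F = (1, 0), C = (0, 1) — the answer is frame-independent, so this choice is without loss of generality.
1. U lies on line GC with GU:UC = 1:(-3) ⇒ U = (0, -1/2)
2. V lies on line UF with UV:VF = 3:2 ⇒ V = (3/5, -1/5)
3. R is the centroid of triangle GCV ⇒ R = (1/5, 4/15)
4. J is the intersection of line UV and line RG ⇒ J = (-3/5, -4/5)
J = U + t·(V−U) with t = -1, so UJ:JV = t:(1−t) = -1:2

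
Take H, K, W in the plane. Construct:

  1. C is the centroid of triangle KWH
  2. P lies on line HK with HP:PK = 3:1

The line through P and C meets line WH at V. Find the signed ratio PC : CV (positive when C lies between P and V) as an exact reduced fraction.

PC:CV = 5/4

Assign H = (0, 0), K = (1, 0), W = (0, 1) — the answer is frame-independent, so this choice is without loss of generality.
1. C is the centroid of triangle KWH ⇒ C = (1/3, 1/3)
2. P lies on line HK with HP:PK = 3:1 ⇒ P = (3/4, 0)
line PC meets WH at V = (0, 3/5)
C = P + t·(V−P) with t = 5/9, so PC:CV = 5/9:4/9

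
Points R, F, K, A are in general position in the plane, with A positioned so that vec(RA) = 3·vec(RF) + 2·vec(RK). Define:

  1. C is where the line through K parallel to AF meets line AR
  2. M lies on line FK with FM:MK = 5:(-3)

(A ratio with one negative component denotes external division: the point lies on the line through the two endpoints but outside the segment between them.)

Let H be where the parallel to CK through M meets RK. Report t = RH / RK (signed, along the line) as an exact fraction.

t = 4

Choose coordinates R = (0, 0), F = (1, 0), K = (0, 1), A = (3, 2).
1. C is where the line through K parallel to AF meets line AR ⇒ C = (-3, -2)
2. M lies on line FK with FM:MK = 5:(-3) ⇒ M = (-3/2, 5/2)
through M parallel to CK: direction (3, 3); meets RK at H = (0, 4)
H = R + t·(K−R) with t = 4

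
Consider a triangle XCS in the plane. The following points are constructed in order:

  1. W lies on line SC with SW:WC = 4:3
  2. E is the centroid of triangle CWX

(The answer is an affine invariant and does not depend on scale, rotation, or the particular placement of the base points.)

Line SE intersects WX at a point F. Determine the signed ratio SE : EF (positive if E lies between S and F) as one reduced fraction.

SE:EF = -5

Choose coordinates X = (0, 0), C = (1, 0), S = (0, 1).
1. W lies on line SC with SW:WC = 4:3 ⇒ W = (4/7, 3/7)
2. E is the centroid of triangle CWX ⇒ E = (11/21, 1/7)
line SE meets WX at F = (44/105, 11/35)
E = S + t·(F−S) with t = 5/4, so SE:EF = 5/4:-1/4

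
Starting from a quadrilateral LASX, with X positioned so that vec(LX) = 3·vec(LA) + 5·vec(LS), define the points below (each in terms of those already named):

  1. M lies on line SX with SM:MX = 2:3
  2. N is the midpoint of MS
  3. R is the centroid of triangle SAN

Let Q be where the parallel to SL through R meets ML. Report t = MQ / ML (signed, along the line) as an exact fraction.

Choose coordinates L = (0, 0), A = (1, 0), S = (0, 1), X = (3, 5).
1. M lies on line SX with SM:MX = 2:3 ⇒ M = (6/5, 13/5)
2. N is the midpoint of MS ⇒ N = (3/5, 9/5)
3. R is the centroid of triangle SAN ⇒ R = (8/15, 14/15)
through R parallel to SL: direction (0, -1); meets ML at Q = (8/15, 52/45)
Q = M + t·(L−M) with t = 5/9

t = 5/9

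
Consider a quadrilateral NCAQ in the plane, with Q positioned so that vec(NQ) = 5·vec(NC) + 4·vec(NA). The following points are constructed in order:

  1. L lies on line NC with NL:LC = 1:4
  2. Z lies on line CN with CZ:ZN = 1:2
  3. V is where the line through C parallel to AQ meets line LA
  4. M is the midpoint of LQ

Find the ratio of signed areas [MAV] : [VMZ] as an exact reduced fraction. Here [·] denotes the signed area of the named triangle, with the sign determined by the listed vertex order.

[MAV]:[VMZ] = 60

Choose coordinates N = (0, 0), C = (1, 0), A = (0, 1), Q = (5, 4).
1. L lies on line NC with NL:LC = 1:4 ⇒ L = (1/5, 0)
2. Z lies on line CN with CZ:ZN = 1:2 ⇒ Z = (2/3, 0)
3. V is where the line through C parallel to AQ meets line LA ⇒ V = (2/7, -3/7)
4. M is the midpoint of LQ ⇒ M = (13/5, 2)
2·[MAV] = 4, 2·[VMZ] = 1/15
[MAV]:[VMZ] = 4:1/15 = 60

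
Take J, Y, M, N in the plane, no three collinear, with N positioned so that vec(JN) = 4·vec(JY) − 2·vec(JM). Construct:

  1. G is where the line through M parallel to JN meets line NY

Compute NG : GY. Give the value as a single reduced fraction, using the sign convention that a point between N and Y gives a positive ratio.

NG:GY = -2

Work in coordinates with J = (0, 0), Y = (1, 0), M = (0, 1), N = (4, -2).
1. G is where the line through M parallel to JN meets line NY ⇒ G = (-2, 2)
G = N + t·(Y−N) with t = 2, so NG:GY = t:(1−t) = 2:-1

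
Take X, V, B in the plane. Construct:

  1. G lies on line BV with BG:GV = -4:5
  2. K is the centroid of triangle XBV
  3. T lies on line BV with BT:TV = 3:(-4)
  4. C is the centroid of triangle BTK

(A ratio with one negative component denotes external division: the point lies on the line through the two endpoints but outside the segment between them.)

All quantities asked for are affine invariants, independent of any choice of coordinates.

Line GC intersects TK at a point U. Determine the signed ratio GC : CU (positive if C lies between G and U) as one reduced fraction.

Set X = (0, 0), V = (1, 0), B = (0, 1); any affine frame gives the same invariant.
1. G lies on line BV with BG:GV = -4:5 ⇒ G = (-4, 5)
2. K is the centroid of triangle XBV ⇒ K = (1/3, 1/3)
3. T lies on line BV with BT:TV = 3:(-4) ⇒ T = (-3, 4)
4. C is the centroid of triangle BTK ⇒ C = (-8/9, 16/9)
line GC meets TK at U = (-22/9, 61/18)
C = G + t·(U−G) with t = 2, so GC:CU = 2:-1

GC:CU = -2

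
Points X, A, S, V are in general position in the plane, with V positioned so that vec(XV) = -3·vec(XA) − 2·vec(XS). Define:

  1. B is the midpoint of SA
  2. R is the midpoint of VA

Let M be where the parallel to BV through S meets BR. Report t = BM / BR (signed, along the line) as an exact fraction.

Set X = (0, 0), A = (1, 0), S = (0, 1), V = (-3, -2); any affine frame gives the same invariant.
1. B is the midpoint of SA ⇒ B = (1/2, 1/2)
2. R is the midpoint of VA ⇒ R = (-1, -1)
through S parallel to BV: direction (-7/2, -5/2); meets BR at M = (7/2, 7/2)
M = B + t·(R−B) with t = -2

t = -2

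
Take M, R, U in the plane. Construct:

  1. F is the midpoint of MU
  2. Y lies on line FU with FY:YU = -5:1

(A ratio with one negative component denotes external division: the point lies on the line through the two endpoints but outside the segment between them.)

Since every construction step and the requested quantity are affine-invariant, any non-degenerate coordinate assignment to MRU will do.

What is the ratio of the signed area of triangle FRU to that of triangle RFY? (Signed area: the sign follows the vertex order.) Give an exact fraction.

Work in coordinates with M = (0, 0), R = (1, 0), U = (0, 1).
1. F is the midpoint of MU ⇒ F = (0, 1/2)
2. Y lies on line FU with FY:YU = -5:1 ⇒ Y = (0, 9/8)
2·[FRU] = 1/2, 2·[RFY] = -5/8
[FRU]:[RFY] = 1/2:-5/8 = -4/5

[FRU]:[RFY] = -4/5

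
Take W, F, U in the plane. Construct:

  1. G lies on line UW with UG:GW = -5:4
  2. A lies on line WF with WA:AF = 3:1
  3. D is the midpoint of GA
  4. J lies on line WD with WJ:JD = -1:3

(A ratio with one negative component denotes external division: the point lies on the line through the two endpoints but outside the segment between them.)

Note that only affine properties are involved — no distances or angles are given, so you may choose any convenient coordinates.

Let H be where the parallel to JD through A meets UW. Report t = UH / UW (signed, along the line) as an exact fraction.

t = -3

Set W = (0, 0), F = (1, 0), U = (0, 1); any affine frame gives the same invariant.
1. G lies on line UW with UG:GW = -5:4 ⇒ G = (0, -4)
2. A lies on line WF with WA:AF = 3:1 ⇒ A = (3/4, 0)
3. D is the midpoint of GA ⇒ D = (3/8, -2)
4. J lies on line WD with WJ:JD = -1:3 ⇒ J = (-3/16, 1)
through A parallel to JD: direction (9/16, -3); meets UW at H = (0, 4)
H = U + t·(W−U) with t = -3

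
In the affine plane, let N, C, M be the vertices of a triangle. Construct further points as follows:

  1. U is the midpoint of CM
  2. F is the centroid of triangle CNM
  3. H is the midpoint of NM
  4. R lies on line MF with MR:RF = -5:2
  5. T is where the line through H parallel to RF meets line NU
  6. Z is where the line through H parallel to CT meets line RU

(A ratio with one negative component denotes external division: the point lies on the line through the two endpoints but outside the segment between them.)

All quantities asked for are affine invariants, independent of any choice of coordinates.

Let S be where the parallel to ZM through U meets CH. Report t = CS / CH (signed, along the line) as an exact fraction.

Work in coordinates with N = (0, 0), C = (1, 0), M = (0, 1).
1. U is the midpoint of CM ⇒ U = (1/2, 1/2)
2. F is the centroid of triangle CNM ⇒ F = (1/3, 1/3)
3. H is the midpoint of NM ⇒ H = (0, 1/2)
4. R lies on line MF with MR:RF = -5:2 ⇒ R = (5/9, -1/9)
5. T is where the line through H parallel to RF meets line NU ⇒ T = (1/6, 1/6)
6. Z is where the line through H parallel to CT meets line RU ⇒ Z = (55/108, 43/108)
through U parallel to ZM: direction (-55/108, 65/108); meets CH at S = (13/15, 1/15)
S = C + t·(H−C) with t = 2/15

t = 2/15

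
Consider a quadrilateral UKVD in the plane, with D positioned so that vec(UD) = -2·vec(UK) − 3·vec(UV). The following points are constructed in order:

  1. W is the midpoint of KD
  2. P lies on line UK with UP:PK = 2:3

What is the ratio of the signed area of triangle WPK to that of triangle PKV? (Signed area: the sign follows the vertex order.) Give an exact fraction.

Assign U = (0, 0), K = (1, 0), V = (0, 1), D = (-2, -3) — the answer is frame-independent, so this choice is without loss of generality.
1. W is the midpoint of KD ⇒ W = (-1/2, -3/2)
2. P lies on line UK with UP:PK = 2:3 ⇒ P = (2/5, 0)
2·[WPK] = -9/10, 2·[PKV] = 3/5
[WPK]:[PKV] = -9/10:3/5 = -3/2

[WPK]:[PKV] = -3/2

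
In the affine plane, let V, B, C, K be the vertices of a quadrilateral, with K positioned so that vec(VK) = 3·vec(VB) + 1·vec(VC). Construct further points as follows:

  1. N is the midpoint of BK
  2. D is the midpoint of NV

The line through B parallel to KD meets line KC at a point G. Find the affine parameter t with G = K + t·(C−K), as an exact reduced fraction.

t = -2/9

Work in coordinates with V = (0, 0), B = (1, 0), C = (0, 1), K = (3, 1).
1. N is the midpoint of BK ⇒ N = (2, 1/2)
2. D is the midpoint of NV ⇒ D = (1, 1/4)
through B parallel to KD: direction (-2, -3/4); meets KC at G = (11/3, 1)
G = K + t·(C−K) with t = -2/9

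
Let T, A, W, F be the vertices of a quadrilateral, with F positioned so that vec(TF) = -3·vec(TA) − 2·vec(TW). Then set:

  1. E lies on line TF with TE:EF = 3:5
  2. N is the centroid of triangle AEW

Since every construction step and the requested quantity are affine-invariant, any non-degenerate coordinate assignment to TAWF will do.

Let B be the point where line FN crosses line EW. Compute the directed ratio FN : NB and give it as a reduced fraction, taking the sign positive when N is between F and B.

FN:NB = -68/23

Work in coordinates with T = (0, 0), A = (1, 0), W = (0, 1), F = (-3, -2).
1. E lies on line TF with TE:EF = 3:5 ⇒ E = (-9/8, -3/4)
2. N is the centroid of triangle AEW ⇒ N = (-1/24, 1/12)
line FN meets EW at B = (-567/544, -169/272)
N = F + t·(B−F) with t = 68/45, so FN:NB = 68/45:-23/45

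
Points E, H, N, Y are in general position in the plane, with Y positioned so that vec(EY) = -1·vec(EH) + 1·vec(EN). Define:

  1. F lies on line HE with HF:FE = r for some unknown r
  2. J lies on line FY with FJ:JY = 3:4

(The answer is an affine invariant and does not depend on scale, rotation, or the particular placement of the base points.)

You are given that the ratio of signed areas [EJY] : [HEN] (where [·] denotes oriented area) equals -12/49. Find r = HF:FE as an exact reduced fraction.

Work in coordinates with E = (0, 0), H = (1, 0), N = (0, 1), Y = (-1, 1).
1. With HF:FE = r, write λ = r/(r+1) so F = H + λ·(E−H); F is affine-linear in λ
2. J lies on line FY with FJ:JY = 3:4 ⇒ J is an affine combination of earlier points and hence also affine-linear in λ
Every point depending on F is an affine combination of F and λ-independent points, so each such coordinate is linear in λ; the λ² term in each signed area is a multiple of (E−H)×(E−H) = 0, so 2·[EJY] and 2·[HEN] are each linear in λ. Evaluating at λ=0 and λ=1:
  2·[EJY] = -4/7·λ + 4/7,   2·[HEN] = -1
So [EJY]:[HEN] = (-4/7·λ + 4/7) / (-1). Setting this equal to -12/49:
  -4/7·λ + 4/7 = -12/49·(-1)  ⇒  λ = 4/7
Then r = λ/(1−λ) = (4/7)/(3/7) = 4/3. Check: with r = 4/3, F = (3/7, 0) and [EJY]:[HEN] = -12/49 as required.

r = 4/3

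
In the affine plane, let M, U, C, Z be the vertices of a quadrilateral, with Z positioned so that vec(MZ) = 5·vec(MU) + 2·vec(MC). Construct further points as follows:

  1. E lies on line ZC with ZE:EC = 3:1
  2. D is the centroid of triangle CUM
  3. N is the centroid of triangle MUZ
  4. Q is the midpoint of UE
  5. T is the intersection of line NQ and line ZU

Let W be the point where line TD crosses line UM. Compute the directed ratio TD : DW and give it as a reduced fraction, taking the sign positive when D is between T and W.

TD:DW = 20/19

Set M = (0, 0), U = (1, 0), C = (0, 1), Z = (5, 2); any affine frame gives the same invariant.
1. E lies on line ZC with ZE:EC = 3:1 ⇒ E = (5/4, 5/4)
2. D is the centroid of triangle CUM ⇒ D = (1/3, 1/3)
3. N is the centroid of triangle MUZ ⇒ N = (2, 2/3)
4. Q is the midpoint of UE ⇒ Q = (9/8, 5/8)
5. T is the intersection of line NQ and line ZU ⇒ T = (45/19, 13/19)
line TD meets UM at W = (-8/5, 0)
D = T + t·(W−T) with t = 20/39, so TD:DW = 20/39:19/39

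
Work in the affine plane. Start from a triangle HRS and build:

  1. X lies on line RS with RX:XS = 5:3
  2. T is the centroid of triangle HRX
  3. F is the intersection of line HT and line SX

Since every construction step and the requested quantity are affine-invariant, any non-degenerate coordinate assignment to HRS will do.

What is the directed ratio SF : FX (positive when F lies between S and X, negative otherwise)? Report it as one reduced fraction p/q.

Work in coordinates with H = (0, 0), R = (1, 0), S = (0, 1).
1. X lies on line RS with RX:XS = 5:3 ⇒ X = (3/8, 5/8)
2. T is the centroid of triangle HRX ⇒ T = (11/24, 5/24)
3. F is the intersection of line HT and line SX ⇒ F = (11/16, 5/16)
F = S + t·(X−S) with t = 11/6, so SF:FX = t:(1−t) = 11/6:-5/6

SF:FX = -11/5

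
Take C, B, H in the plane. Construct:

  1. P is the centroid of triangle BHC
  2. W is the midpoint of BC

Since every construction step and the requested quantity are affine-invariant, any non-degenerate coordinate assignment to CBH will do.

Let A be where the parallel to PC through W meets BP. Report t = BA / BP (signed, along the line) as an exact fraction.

Choose coordinates C = (0, 0), B = (1, 0), H = (0, 1).
1. P is the centroid of triangle BHC ⇒ P = (1/3, 1/3)
2. W is the midpoint of BC ⇒ W = (1/2, 0)
through W parallel to PC: direction (-1/3, -1/3); meets BP at A = (2/3, 1/6)
A = B + t·(P−B) with t = 1/2

t = 1/2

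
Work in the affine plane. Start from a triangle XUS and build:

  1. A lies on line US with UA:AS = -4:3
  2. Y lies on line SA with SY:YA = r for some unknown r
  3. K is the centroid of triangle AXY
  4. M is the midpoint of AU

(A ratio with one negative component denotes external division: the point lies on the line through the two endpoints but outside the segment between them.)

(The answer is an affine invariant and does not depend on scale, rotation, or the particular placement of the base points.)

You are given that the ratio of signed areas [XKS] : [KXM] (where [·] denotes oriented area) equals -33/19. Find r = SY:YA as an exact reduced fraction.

Work in coordinates with X = (0, 0), U = (1, 0), S = (0, 1).
1. A lies on line US with UA:AS = -4:3 ⇒ A = (-3, 4)
2. With SY:YA = r, write λ = r/(r+1) so Y = S + λ·(A−S); Y is affine-linear in λ
3. K is the centroid of triangle AXY ⇒ K is an affine combination of earlier points and hence also affine-linear in λ
4. M is the midpoint of AU ⇒ M = (-1, 2)
Every point depending on Y is an affine combination of Y and λ-independent points, so each such coordinate is linear in λ; the λ² term in each signed area is a multiple of (A−S)×(A−S) = 0, so 2·[XKS] and 2·[KXM] are each linear in λ. Evaluating at λ=0 and λ=1:
  2·[XKS] = −λ − 1,   2·[KXM] = λ + 1/3
So [XKS]:[KXM] = (−λ − 1) / (λ + 1/3). Setting this equal to -33/19:
  −λ − 1 = -33/19·(λ + 1/3)  ⇒  λ = 4/7
Then r = λ/(1−λ) = (4/7)/(3/7) = 4/3. Check: with r = 4/3, Y = (-12/7, 19/7) and [XKS]:[KXM] = -33/19 as required.

r = 4/3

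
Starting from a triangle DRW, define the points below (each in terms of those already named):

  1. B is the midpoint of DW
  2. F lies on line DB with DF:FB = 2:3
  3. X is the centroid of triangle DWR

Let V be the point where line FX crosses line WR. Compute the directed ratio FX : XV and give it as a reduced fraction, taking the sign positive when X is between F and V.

Set D = (0, 0), R = (1, 0), W = (0, 1); any affine frame gives the same invariant.
1. B is the midpoint of DW ⇒ B = (0, 1/2)
2. F lies on line DB with DF:FB = 2:3 ⇒ F = (0, 1/5)
3. X is the centroid of triangle DWR ⇒ X = (1/3, 1/3)
line FX meets WR at V = (4/7, 3/7)
X = F + t·(V−F) with t = 7/12, so FX:XV = 7/12:5/12

FX:XV = 7/5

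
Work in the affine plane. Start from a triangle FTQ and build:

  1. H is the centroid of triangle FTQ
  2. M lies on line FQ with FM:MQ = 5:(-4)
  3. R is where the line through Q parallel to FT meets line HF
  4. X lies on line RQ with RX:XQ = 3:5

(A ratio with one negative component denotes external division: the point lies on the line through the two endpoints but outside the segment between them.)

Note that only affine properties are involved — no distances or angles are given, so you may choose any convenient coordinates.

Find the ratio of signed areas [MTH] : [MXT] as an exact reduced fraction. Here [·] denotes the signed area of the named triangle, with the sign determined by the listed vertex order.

Choose coordinates F = (0, 0), T = (1, 0), Q = (0, 1).
1. H is the centroid of triangle FTQ ⇒ H = (1/3, 1/3)
2. M lies on line FQ with FM:MQ = 5:(-4) ⇒ M = (0, 5)
3. R is where the line through Q parallel to FT meets line HF ⇒ R = (1, 1)
4. X lies on line RQ with RX:XQ = 3:5 ⇒ X = (5/8, 1)
2·[MTH] = -3, 2·[MXT] = 7/8
[MTH]:[MXT] = -3:7/8 = -24/7

[MTH]:[MXT] = -24/7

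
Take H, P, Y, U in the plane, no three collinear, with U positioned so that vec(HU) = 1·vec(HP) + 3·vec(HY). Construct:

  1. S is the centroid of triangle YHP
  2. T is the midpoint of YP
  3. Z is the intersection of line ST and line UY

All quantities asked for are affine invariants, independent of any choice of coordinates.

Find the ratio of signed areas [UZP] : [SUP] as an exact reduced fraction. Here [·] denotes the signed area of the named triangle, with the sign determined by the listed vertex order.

Work in coordinates with H = (0, 0), P = (1, 0), Y = (0, 1), U = (1, 3).
1. S is the centroid of triangle YHP ⇒ S = (1/3, 1/3)
2. T is the midpoint of YP ⇒ T = (1/2, 1/2)
3. Z is the intersection of line ST and line UY ⇒ Z = (-1, -1)
2·[UZP] = 6, 2·[SUP] = -2
[UZP]:[SUP] = 6:-2 = -3

[UZP]:[SUP] = -3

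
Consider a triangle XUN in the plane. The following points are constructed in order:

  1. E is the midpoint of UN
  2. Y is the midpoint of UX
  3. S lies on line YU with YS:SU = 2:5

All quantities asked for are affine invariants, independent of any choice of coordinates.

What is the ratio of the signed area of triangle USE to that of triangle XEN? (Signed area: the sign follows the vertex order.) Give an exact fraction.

[USE]:[XEN] = -5/14

Choose coordinates X = (0, 0), U = (1, 0), N = (0, 1).
1. E is the midpoint of UN ⇒ E = (1/2, 1/2)
2. Y is the midpoint of UX ⇒ Y = (1/2, 0)
3. S lies on line YU with YS:SU = 2:5 ⇒ S = (9/14, 0)
2·[USE] = -5/28, 2·[XEN] = 1/2
[USE]:[XEN] = -5/28:1/2 = -5/14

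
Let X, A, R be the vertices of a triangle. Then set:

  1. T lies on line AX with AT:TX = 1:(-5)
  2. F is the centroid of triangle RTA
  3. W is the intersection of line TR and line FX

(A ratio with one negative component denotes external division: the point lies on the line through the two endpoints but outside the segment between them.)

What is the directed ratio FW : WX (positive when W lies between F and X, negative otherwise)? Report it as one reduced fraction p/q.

FW:WX = -1/15

Work in coordinates with X = (0, 0), A = (1, 0), R = (0, 1).
1. T lies on line AX with AT:TX = 1:(-5) ⇒ T = (5/4, 0)
2. F is the centroid of triangle RTA ⇒ F = (3/4, 1/3)
3. W is the intersection of line TR and line FX ⇒ W = (45/56, 5/14)
W = F + t·(X−F) with t = -1/14, so FW:WX = t:(1−t) = -1/14:15/14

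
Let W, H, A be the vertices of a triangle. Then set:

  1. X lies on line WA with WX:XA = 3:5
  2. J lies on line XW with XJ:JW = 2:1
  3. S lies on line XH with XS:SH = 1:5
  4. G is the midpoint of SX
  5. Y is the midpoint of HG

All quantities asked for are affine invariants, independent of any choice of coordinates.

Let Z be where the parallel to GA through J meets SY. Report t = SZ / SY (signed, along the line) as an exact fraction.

Assign W = (0, 0), H = (1, 0), A = (0, 1) — the answer is frame-independent, so this choice is without loss of generality.
1. X lies on line WA with WX:XA = 3:5 ⇒ X = (0, 3/8)
2. J lies on line XW with XJ:JW = 2:1 ⇒ J = (0, 1/8)
3. S lies on line XH with XS:SH = 1:5 ⇒ S = (1/6, 5/16)
4. G is the midpoint of SX ⇒ G = (1/12, 11/32)
5. Y is the midpoint of HG ⇒ Y = (13/24, 11/64)
through J parallel to GA: direction (-1/12, 21/32); meets SY at Z = (-1/30, 31/80)
Z = S + t·(Y−S) with t = -8/15

t = -8/15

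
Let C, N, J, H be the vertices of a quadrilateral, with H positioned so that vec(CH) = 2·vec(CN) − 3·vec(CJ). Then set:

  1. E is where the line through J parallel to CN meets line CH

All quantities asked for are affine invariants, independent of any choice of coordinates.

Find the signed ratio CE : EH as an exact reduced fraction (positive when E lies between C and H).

CE:EH = -1/4

Assign C = (0, 0), N = (1, 0), J = (0, 1), H = (2, -3) — the answer is frame-independent, so this choice is without loss of generality.
1. E is where the line through J parallel to CN meets line CH ⇒ E = (-2/3, 1)
E = C + t·(H−C) with t = -1/3, so CE:EH = t:(1−t) = -1/3:4/3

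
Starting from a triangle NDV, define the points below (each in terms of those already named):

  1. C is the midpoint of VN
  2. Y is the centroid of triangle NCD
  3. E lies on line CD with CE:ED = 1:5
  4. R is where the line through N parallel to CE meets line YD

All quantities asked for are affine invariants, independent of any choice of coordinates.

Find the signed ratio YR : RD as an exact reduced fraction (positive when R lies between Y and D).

YR:RD = -2/3

Set N = (0, 0), D = (1, 0), V = (0, 1); any affine frame gives the same invariant.
1. C is the midpoint of VN ⇒ C = (0, 1/2)
2. Y is the centroid of triangle NCD ⇒ Y = (1/3, 1/6)
3. E lies on line CD with CE:ED = 1:5 ⇒ E = (1/6, 5/12)
4. R is where the line through N parallel to CE meets line YD ⇒ R = (-1, 1/2)
R = Y + t·(D−Y) with t = -2, so YR:RD = t:(1−t) = -2:3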